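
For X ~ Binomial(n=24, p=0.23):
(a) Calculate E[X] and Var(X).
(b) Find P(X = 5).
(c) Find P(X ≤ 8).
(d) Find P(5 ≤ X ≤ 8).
(a) E[X] = 5.5200, Var(X) = 4.2504
(b) P(X = 5) = 0.190718
(c) P(X ≤ 8) = 0.920925
(d) P(5 ≤ X ≤ 8) = 0.597629

We have X ~ Binomial(n=24, p=0.23).

(a) Moments:
E[X] = 5.5200
Var(X) = 4.2504
σ = √Var(X) = 2.0616

(b) Point probability using PMF:
P(X = 5) = 0.190718

(c) Cumulative probability using CDF:
P(X ≤ 8) = F(8) = 0.920925

(d) Range probability:
P(5 ≤ X ≤ 8) = P(X ≤ 8) - P(X ≤ 4)
                   = F(8) - F(4)
                   = 0.920925 - 0.323295
                   = 0.597629

This means approximately 59.8% of outcomes fall in the interval [5, 8].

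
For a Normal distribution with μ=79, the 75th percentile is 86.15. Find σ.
σ = 10.6006

For X ~ Normal(μ, σ), the p-th percentile satisfies x = μ + z_p × σ,
where z_p = Φ⁻¹(p) is the standard normal quantile.

Step 1: z_{0.75} = Φ⁻¹(0.75) = 0.6745

Step 2: Solve for σ:
86.15 = 79 + 0.6745 × σ
σ = (86.15 - 79) / 0.6745
σ = 7.15 / 0.6745
σ = 10.6006

Verification: μ + z × σ = 79 + 0.6745 × 10.6006 = 86.15 ✓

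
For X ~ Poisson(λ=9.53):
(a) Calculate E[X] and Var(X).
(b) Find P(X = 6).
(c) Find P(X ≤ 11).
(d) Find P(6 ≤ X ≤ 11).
(a) E[X] = 9.5300, Var(X) = 9.5300
(b) P(X = 6) = 0.075579
(c) P(X ≤ 11) = 0.748782
(d) P(6 ≤ X ≤ 11) = 0.661692

We have X ~ Poisson(λ=9.53).

(a) Moments:
E[X] = 9.5300
Var(X) = 9.5300
σ = √Var(X) = 3.0871

(b) Point probability using PMF:
P(X = 6) = 0.075579

(c) Cumulative probability using CDF:
P(X ≤ 11) = F(11) = 0.748782

(d) Range probability:
P(6 ≤ X ≤ 11) = P(X ≤ 11) - P(X ≤ 5)
                   = F(11) - F(5)
                   = 0.748782 - 0.087091
                   = 0.661692

This means approximately 66.2% of outcomes fall in the interval [6, 11].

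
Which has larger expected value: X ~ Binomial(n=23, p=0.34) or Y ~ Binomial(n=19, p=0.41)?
X has larger mean (7.8200 > 7.7900)

Compute the expected value for each distribution:

X ~ Binomial(n=23, p=0.34):
E[X] = 7.8200

Y ~ Binomial(n=19, p=0.41):
E[Y] = 7.7900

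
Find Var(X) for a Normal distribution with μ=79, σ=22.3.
497.2900

We have X ~ Normal(μ=79, σ=22.3).

For a Normal distribution with μ=79, σ=22.3:
Var(X) = 497.2900

The variance measures the spread of the distribution around the mean.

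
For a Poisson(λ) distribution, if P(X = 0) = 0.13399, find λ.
λ = 2.0100

For a Poisson(λ) distribution, the PMF at 0 is:
P(X = 0) = λ^0 e^(-λ) / 0! = e^(-λ)

Given P(X = 0) = 0.13399:
e^(-λ) = 0.13399
-λ = ln(0.13399)
λ = -ln(0.13399) = 2.0100

Verification: e^(-2.0100) = 0.13399 ✓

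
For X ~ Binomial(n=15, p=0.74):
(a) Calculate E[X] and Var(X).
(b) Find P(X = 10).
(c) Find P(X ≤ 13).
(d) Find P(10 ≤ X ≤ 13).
(a) E[X] = 11.1000, Var(X) = 2.8860
(b) P(X = 10) = 0.175687
(c) P(X ≤ 13) = 0.931489
(d) P(10 ≤ X ≤ 13) = 0.760233

We have X ~ Binomial(n=15, p=0.74).

(a) Moments:
E[X] = 11.1000
Var(X) = 2.8860
σ = √Var(X) = 1.6988

(b) Point probability using PMF:
P(X = 10) = 0.175687

(c) Cumulative probability using CDF:
P(X ≤ 13) = F(13) = 0.931489

(d) Range probability:
P(10 ≤ X ≤ 13) = P(X ≤ 13) - P(X ≤ 9)
                   = F(13) - F(9)
                   = 0.931489 - 0.171255
                   = 0.760233

This means approximately 76.0% of outcomes fall in the interval [10, 13].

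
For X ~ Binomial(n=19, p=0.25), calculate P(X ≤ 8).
0.971252

We have X ~ Binomial(n=19, p=0.25).

The CDF gives us P(X ≤ k).

Using the CDF:
P(X ≤ 8) = 0.971252

This means there's approximately a 97.1% chance that X is at most 8.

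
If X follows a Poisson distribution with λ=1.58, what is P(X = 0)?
0.205975

We have X ~ Poisson(λ=1.58).

For a Poisson distribution, the PMF gives us the probability of each outcome.

Using the PMF formula:
P(X = 0) = 0.205975

Rounded to 4 decimal places: 0.2060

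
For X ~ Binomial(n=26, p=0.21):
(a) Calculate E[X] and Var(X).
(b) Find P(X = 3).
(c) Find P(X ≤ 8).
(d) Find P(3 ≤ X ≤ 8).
(a) E[X] = 5.4600, Var(X) = 4.3134
(b) P(X = 3) = 0.106428
(c) P(X ≤ 8) = 0.922995
(d) P(3 ≤ X ≤ 8) = 0.855708

We have X ~ Binomial(n=26, p=0.21).

(a) Moments:
E[X] = 5.4600
Var(X) = 4.3134
σ = √Var(X) = 2.0769

(b) Point probability using PMF:
P(X = 3) = 0.106428

(c) Cumulative probability using CDF:
P(X ≤ 8) = F(8) = 0.922995

(d) Range probability:
P(3 ≤ X ≤ 8) = P(X ≤ 8) - P(X ≤ 2)
                   = F(8) - F(2)
                   = 0.922995 - 0.067287
                   = 0.855708

This means approximately 85.6% of outcomes fall in the interval [3, 8].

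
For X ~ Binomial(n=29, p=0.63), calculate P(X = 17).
0.132539

We have X ~ Binomial(n=29, p=0.63).

For a Binomial distribution, the PMF gives us the probability of each outcome.

Using the PMF formula:
P(X = 17) = 0.132539

Rounded to 4 decimal places: 0.1325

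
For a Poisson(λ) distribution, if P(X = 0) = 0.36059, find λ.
λ = 1.0200

For a Poisson(λ) distribution, the PMF at 0 is:
P(X = 0) = λ^0 e^(-λ) / 0! = e^(-λ)

Given P(X = 0) = 0.36059:
e^(-λ) = 0.36059
-λ = ln(0.36059)
λ = -ln(0.36059) = 1.0200

Verification: e^(-1.0200) = 0.36059 ✓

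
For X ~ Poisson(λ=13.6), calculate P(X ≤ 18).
0.903549

We have X ~ Poisson(λ=13.6).

The CDF gives us P(X ≤ k).

Using the CDF:
P(X ≤ 18) = 0.903549

This means there's approximately a 90.4% chance that X is at most 18.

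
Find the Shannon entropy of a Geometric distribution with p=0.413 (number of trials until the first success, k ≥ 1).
1.6415 nats

We have X ~ Geometric(p=0.413) (number of trials until the first success, k ≥ 1).

The Shannon entropy measures the uncertainty or information content of the distribution.

For a Geometric distribution with p=0.413 (number of trials until the first success, k ≥ 1):
H(X) = 1.6415 nats

(In bits, this would be 2.3682 bits.)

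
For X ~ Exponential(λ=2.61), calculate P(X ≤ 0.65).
0.816676

We have X ~ Exponential(λ=2.61).

The CDF gives us P(X ≤ k).

Using the CDF:
P(X ≤ 0.65) = 0.816676

This means there's approximately a 81.7% chance that X is at most 0.65.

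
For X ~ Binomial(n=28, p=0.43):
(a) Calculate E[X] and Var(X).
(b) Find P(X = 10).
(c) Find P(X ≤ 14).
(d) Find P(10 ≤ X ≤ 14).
(a) E[X] = 12.0400, Var(X) = 6.8628
(b) P(X = 10) = 0.114411
(c) P(X ≤ 14) = 0.826342
(d) P(10 ≤ X ≤ 14) = 0.660004

We have X ~ Binomial(n=28, p=0.43).

(a) Moments:
E[X] = 12.0400
Var(X) = 6.8628
σ = √Var(X) = 2.6197

(b) Point probability using PMF:
P(X = 10) = 0.114411

(c) Cumulative probability using CDF:
P(X ≤ 14) = F(14) = 0.826342

(d) Range probability:
P(10 ≤ X ≤ 14) = P(X ≤ 14) - P(X ≤ 9)
                   = F(14) - F(9)
                   = 0.826342 - 0.166338
                   = 0.660004

This means approximately 66.0% of outcomes fall in the interval [10, 14].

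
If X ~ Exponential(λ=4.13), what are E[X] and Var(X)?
E[X] = 0.2421, Var(X) = 0.0586

We have X ~ Exponential(λ=4.13).

For an Exponential distribution with λ=4.13:

Expected value:
E[X] = 0.2421

Variance:
Var(X) = 0.0586

Standard deviation:
σ = √Var(X) = 0.2421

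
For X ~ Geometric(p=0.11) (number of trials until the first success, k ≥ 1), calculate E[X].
9.0909

We have X ~ Geometric(p=0.11) (number of trials until the first success, k ≥ 1).

For a Geometric distribution with p=0.11 (number of trials until the first success, k ≥ 1):
E[X] = 9.0909

This is the expected (average) value of X.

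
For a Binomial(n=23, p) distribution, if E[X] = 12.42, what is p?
p = 0.54

For a Binomial(n, p) distribution:
E[X] = n × p

Given n = 23 and E[X] = 12.42:
12.42 = 23 × p
p = 12.42 / 23 = 0.54

Verification: Binomial(23, 0.54) has E[X] = 12.42 ✓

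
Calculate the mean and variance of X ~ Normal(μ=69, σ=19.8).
E[X] = 69.0000, Var(X) = 392.0400

We have X ~ Normal(μ=69, σ=19.8).

For a Normal distribution with μ=69, σ=19.8:

Expected value:
E[X] = 69.0000

Variance:
Var(X) = 392.0400

Standard deviation:
σ = √Var(X) = 19.8000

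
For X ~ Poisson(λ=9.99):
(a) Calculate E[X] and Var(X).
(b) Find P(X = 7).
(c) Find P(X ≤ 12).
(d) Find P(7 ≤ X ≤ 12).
(a) E[X] = 9.9900, Var(X) = 9.9900
(b) P(X = 7) = 0.090350
(c) P(X ≤ 12) = 0.792503
(d) P(7 ≤ X ≤ 12) = 0.661730

We have X ~ Poisson(λ=9.99).

(a) Moments:
E[X] = 9.9900
Var(X) = 9.9900
σ = √Var(X) = 3.1607

(b) Point probability using PMF:
P(X = 7) = 0.090350

(c) Cumulative probability using CDF:
P(X ≤ 12) = F(12) = 0.792503

(d) Range probability:
P(7 ≤ X ≤ 12) = P(X ≤ 12) - P(X ≤ 6)
                   = F(12) - F(6)
                   = 0.792503 - 0.130773
                   = 0.661730

This means approximately 66.2% of outcomes fall in the interval [7, 12].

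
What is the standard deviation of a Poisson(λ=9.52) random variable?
3.0854

We have X ~ Poisson(λ=9.52).

For a Poisson distribution with λ=9.52:
σ = √Var(X) = 3.0854

The standard deviation is the square root of the variance.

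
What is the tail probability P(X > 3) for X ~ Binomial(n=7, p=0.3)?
0.126036

We have X ~ Binomial(n=7, p=0.3).

P(X > 3) = 1 - P(X ≤ 3)
                = 1 - F(3)
                = 1 - 0.873964
                = 0.126036

So there's approximately a 12.6% chance that X exceeds 3.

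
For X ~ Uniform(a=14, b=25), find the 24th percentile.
16.6400

We have X ~ Uniform(a=14, b=25).

We want to find x such that P(X ≤ x) = 0.24.

This is the 24th percentile, which means 24% of values fall below this point.

Using the inverse CDF (quantile function):
x = F⁻¹(0.24) = 16.6400

Verification: P(X ≤ 16.6400) = 0.24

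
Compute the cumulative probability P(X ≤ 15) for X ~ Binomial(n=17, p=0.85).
0.747546

We have X ~ Binomial(n=17, p=0.85).

The CDF gives us P(X ≤ k).

Using the CDF:
P(X ≤ 15) = 0.747546

This means there's approximately a 74.8% chance that X is at most 15.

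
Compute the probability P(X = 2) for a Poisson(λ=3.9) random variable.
0.153940

We have X ~ Poisson(λ=3.9).

For a Poisson distribution, the PMF gives us the probability of each outcome.

Using the PMF formula:
P(X = 2) = 0.153940

Rounded to 4 decimal places: 0.1539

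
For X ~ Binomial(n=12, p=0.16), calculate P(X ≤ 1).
0.405491

We have X ~ Binomial(n=12, p=0.16).

The CDF gives us P(X ≤ k).

Using the CDF:
P(X ≤ 1) = 0.405491

This means there's approximately a 40.5% chance that X is at most 1.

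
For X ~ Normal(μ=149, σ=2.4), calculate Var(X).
5.7600

We have X ~ Normal(μ=149, σ=2.4).

For a Normal distribution with μ=149, σ=2.4:
Var(X) = 5.7600

The variance measures the spread of the distribution around the mean.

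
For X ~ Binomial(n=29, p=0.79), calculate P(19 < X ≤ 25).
0.820415

We have X ~ Binomial(n=29, p=0.79).

To find P(19 < X ≤ 25), we use:
P(19 < X ≤ 25) = P(X ≤ 25) - P(X ≤ 19)
                 = F(25) - F(19)
                 = 0.886074 - 0.065659
                 = 0.820415

So there's approximately a 82.0% chance that X falls in this range.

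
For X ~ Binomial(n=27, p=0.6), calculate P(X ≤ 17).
0.691275

We have X ~ Binomial(n=27, p=0.6).

The CDF gives us P(X ≤ k).

Using the CDF:
P(X ≤ 17) = 0.691275

This means there's approximately a 69.1% chance that X is at most 17.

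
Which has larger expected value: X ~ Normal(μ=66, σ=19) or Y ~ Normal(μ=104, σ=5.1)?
Y has larger mean (104.0000 > 66.0000)

Compute the expected value for each distribution:

X ~ Normal(μ=66, σ=19):
E[X] = 66.0000

Y ~ Normal(μ=104, σ=5.1):
E[Y] = 104.0000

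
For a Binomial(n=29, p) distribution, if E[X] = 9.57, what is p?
p = 0.33

For a Binomial(n, p) distribution:
E[X] = n × p

Given n = 29 and E[X] = 9.57:
9.57 = 29 × p
p = 9.57 / 29 = 0.33

Verification: Binomial(29, 0.33) has E[X] = 9.57 ✓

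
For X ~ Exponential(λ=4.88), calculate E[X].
0.2049

We have X ~ Exponential(λ=4.88).

For an Exponential distribution with λ=4.88:
E[X] = 0.2049

This is the expected (average) value of X.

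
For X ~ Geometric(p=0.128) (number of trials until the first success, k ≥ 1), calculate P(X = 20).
0.009485

We have X ~ Geometric(p=0.128) (number of trials until the first success, k ≥ 1).

For a Geometric distribution, the PMF gives us the probability of each outcome.

Using the PMF formula:
P(X = 20) = 0.009485

Rounded to 4 decimal places: 0.0095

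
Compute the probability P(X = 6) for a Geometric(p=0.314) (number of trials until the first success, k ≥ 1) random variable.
0.047703

We have X ~ Geometric(p=0.314) (number of trials until the first success, k ≥ 1).

For a Geometric distribution, the PMF gives us the probability of each outcome.

Using the PMF formula:
P(X = 6) = 0.047703

Rounded to 4 decimal places: 0.0477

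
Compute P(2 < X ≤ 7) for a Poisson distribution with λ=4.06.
0.715770

We have X ~ Poisson(λ=4.06).

To find P(2 < X ≤ 7), we use:
P(2 < X ≤ 7) = P(X ≤ 7) - P(X ≤ 2)
                 = F(7) - F(2)
                 = 0.945213 - 0.229443
                 = 0.715770

So there's approximately a 71.6% chance that X falls in this range.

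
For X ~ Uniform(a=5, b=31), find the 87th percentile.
27.6200

We have X ~ Uniform(a=5, b=31).

We want to find x such that P(X ≤ x) = 0.87.

This is the 87th percentile, which means 87% of values fall below this point.

Using the inverse CDF (quantile function):
x = F⁻¹(0.87) = 27.6200

Verification: P(X ≤ 27.6200) = 0.87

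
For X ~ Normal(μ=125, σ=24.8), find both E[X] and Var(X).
E[X] = 125.0000, Var(X) = 615.0400

We have X ~ Normal(μ=125, σ=24.8).

For a Normal distribution with μ=125, σ=24.8:

Expected value:
E[X] = 125.0000

Variance:
Var(X) = 615.0400

Standard deviation:
σ = √Var(X) = 24.8000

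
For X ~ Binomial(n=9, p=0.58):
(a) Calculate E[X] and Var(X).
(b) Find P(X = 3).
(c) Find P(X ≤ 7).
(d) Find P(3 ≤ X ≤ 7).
(a) E[X] = 5.2200, Var(X) = 2.1924
(b) P(X = 3) = 0.089962
(c) P(X ≤ 7) = 0.944164
(d) P(3 ≤ X ≤ 7) = 0.910784

We have X ~ Binomial(n=9, p=0.58).

(a) Moments:
E[X] = 5.2200
Var(X) = 2.1924
σ = √Var(X) = 1.4807

(b) Point probability using PMF:
P(X = 3) = 0.089962

(c) Cumulative probability using CDF:
P(X ≤ 7) = F(7) = 0.944164

(d) Range probability:
P(3 ≤ X ≤ 7) = P(X ≤ 7) - P(X ≤ 2)
                   = F(7) - F(2)
                   = 0.944164 - 0.033380
                   = 0.910784

This means approximately 91.1% of outcomes fall in the interval [3, 7].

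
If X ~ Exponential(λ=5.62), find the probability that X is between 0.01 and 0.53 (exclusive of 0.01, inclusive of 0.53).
0.894486

We have X ~ Exponential(λ=5.62).

To find P(0.01 < X ≤ 0.53), we use:
P(0.01 < X ≤ 0.53) = P(X ≤ 0.53) - P(X ≤ 0.01)
                 = F(0.53) - F(0.01)
                 = 0.949136 - 0.054650
                 = 0.894486

So there's approximately a 89.4% chance that X falls in this range.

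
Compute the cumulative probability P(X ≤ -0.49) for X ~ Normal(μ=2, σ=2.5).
0.159625

We have X ~ Normal(μ=2, σ=2.5).

The CDF gives us P(X ≤ k).

Using the CDF:
P(X ≤ -0.49) = 0.159625

This means there's approximately a 16.0% chance that X is at most -0.49.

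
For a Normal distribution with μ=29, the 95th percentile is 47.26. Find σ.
σ = 11.1013

For X ~ Normal(μ, σ), the p-th percentile satisfies x = μ + z_p × σ,
where z_p = Φ⁻¹(p) is the standard normal quantile.

Step 1: z_{0.95} = Φ⁻¹(0.95) = 1.6449

Step 2: Solve for σ:
47.26 = 29 + 1.6449 × σ
σ = (47.26 - 29) / 1.6449
σ = 18.26 / 1.6449
σ = 11.1013

Verification: μ + z × σ = 29 + 1.6449 × 11.1013 = 47.26 ✓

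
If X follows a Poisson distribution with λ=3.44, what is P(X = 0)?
0.032065

We have X ~ Poisson(λ=3.44).

For a Poisson distribution, the PMF gives us the probability of each outcome.

Using the PMF formula:
P(X = 0) = 0.032065

Rounded to 4 decimal places: 0.0321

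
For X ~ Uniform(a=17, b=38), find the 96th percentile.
37.1600

We have X ~ Uniform(a=17, b=38).

We want to find x such that P(X ≤ x) = 0.96.

This is the 96th percentile, which means 96% of values fall below this point.

Using the inverse CDF (quantile function):
x = F⁻¹(0.96) = 37.1600

Verification: P(X ≤ 37.1600) = 0.96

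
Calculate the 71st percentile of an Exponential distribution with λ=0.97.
1.2762

We have X ~ Exponential(λ=0.97).

We want to find x such that P(X ≤ x) = 0.71.

This is the 71st percentile, which means 71% of values fall below this point.

Using the inverse CDF (quantile function):
x = F⁻¹(0.71) = 1.2762

Verification: P(X ≤ 1.2762) = 0.71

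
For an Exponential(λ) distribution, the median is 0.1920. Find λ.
λ = 3.6101

For X ~ Exponential(λ), the CDF is F(x) = 1 - e^(-λx).
The median m satisfies F(m) = 0.5:
1 - e^(-λm) = 0.5
e^(-λm) = 0.5
λm = ln(2)
m = ln(2) / λ

Given m = 0.1920:
λ = ln(2) / 0.1920 = 0.693147 / 0.1920 = 3.6101

Verification: ln(2) / 3.6101 = 0.1920 ✓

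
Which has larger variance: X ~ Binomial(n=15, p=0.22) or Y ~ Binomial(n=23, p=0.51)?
Y has larger variance (5.7477 > 2.5740)

Compute the variance for each distribution:

X ~ Binomial(n=15, p=0.22):
Var(X) = 2.5740

Y ~ Binomial(n=23, p=0.51):
Var(Y) = 5.7477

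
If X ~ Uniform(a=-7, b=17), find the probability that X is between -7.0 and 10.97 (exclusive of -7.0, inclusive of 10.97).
0.748750

We have X ~ Uniform(a=-7, b=17).

To find P(-7.0 < X ≤ 10.97), we use:
P(-7.0 < X ≤ 10.97) = P(X ≤ 10.97) - P(X ≤ -7.0)
                 = F(10.97) - F(-7.0)
                 = 0.748750 - 0.000000
                 = 0.748750

So there's approximately a 74.9% chance that X falls in this range.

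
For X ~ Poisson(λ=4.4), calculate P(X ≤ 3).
0.359448

We have X ~ Poisson(λ=4.4).

The CDF gives us P(X ≤ k).

Using the CDF:
P(X ≤ 3) = 0.359448

This means there's approximately a 35.9% chance that X is at most 3.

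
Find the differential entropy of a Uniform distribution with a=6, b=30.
3.1781 nats

We have X ~ Uniform(a=6, b=30).

The differential entropy measures the uncertainty or information content of the distribution.

For a Uniform distribution with a=6, b=30:
h(X) = 3.1781 nats

(In bits, this would be 4.5850 bits.)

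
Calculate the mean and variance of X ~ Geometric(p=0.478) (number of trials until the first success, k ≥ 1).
E[X] = 2.0921, Var(X) = 2.2846

We have X ~ Geometric(p=0.478) (number of trials until the first success, k ≥ 1).

For a Geometric distribution with p=0.478 (number of trials until the first success, k ≥ 1):

Expected value:
E[X] = 2.0921

Variance:
Var(X) = 2.2846

Standard deviation:
σ = √Var(X) = 1.5115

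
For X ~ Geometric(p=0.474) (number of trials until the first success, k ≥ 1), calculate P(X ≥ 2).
0.526000

We have X ~ Geometric(p=0.474) (number of trials until the first success, k ≥ 1).

For discrete distributions, P(X ≥ 2) = 1 - P(X ≤ 1).

P(X ≤ 1) = 0.474000
P(X ≥ 2) = 1 - 0.474000 = 0.526000

So there's approximately a 52.6% chance that X is at least 2.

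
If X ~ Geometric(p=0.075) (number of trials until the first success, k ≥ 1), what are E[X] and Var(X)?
E[X] = 13.3333, Var(X) = 164.4444

We have X ~ Geometric(p=0.075) (number of trials until the first success, k ≥ 1).

For a Geometric distribution with p=0.075 (number of trials until the first success, k ≥ 1):

Expected value:
E[X] = 13.3333

Variance:
Var(X) = 164.4444

Standard deviation:
σ = √Var(X) = 12.8236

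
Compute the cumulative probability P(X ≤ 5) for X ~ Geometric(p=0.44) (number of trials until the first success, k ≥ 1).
0.944927

We have X ~ Geometric(p=0.44) (number of trials until the first success, k ≥ 1).

The CDF gives us P(X ≤ k).

Using the CDF:
P(X ≤ 5) = 0.944927

This means there's approximately a 94.5% chance that X is at most 5.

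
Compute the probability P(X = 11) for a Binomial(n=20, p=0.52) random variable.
0.170771

We have X ~ Binomial(n=20, p=0.52).

For a Binomial distribution, the PMF gives us the probability of each outcome.

Using the PMF formula:
P(X = 11) = 0.170771

Rounded to 4 decimal places: 0.1708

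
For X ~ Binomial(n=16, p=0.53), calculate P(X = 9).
0.191247

We have X ~ Binomial(n=16, p=0.53).

For a Binomial distribution, the PMF gives us the probability of each outcome.

Using the PMF formula:
P(X = 9) = 0.191247

Rounded to 4 decimal places: 0.1912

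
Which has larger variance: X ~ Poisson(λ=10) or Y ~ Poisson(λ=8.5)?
X has larger variance (10.0000 > 8.5000)

Compute the variance for each distribution:

X ~ Poisson(λ=10):
Var(X) = 10.0000

Y ~ Poisson(λ=8.5):
Var(Y) = 8.5000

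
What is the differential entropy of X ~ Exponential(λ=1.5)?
0.5945 nats

We have X ~ Exponential(λ=1.5).

The differential entropy measures the uncertainty or information content of the distribution.

For an Exponential distribution with λ=1.5:
h(X) = 0.5945 nats

(In bits, this would be 0.8577 bits.)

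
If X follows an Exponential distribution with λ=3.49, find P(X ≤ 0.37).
0.725087

We have X ~ Exponential(λ=3.49).

The CDF gives us P(X ≤ k).

Using the CDF:
P(X ≤ 0.37) = 0.725087

This means there's approximately a 72.5% chance that X is at most 0.37.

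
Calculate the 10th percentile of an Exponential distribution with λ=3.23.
0.0326

We have X ~ Exponential(λ=3.23).

We want to find x such that P(X ≤ x) = 0.1.

This is the 10th percentile, which means 10% of values fall below this point.

Using the inverse CDF (quantile function):
x = F⁻¹(0.1) = 0.0326

Verification: P(X ≤ 0.0326) = 0.1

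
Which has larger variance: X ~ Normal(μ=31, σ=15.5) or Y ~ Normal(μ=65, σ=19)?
Y has larger variance (361.0000 > 240.2500)

Compute the variance for each distribution:

X ~ Normal(μ=31, σ=15.5):
Var(X) = 240.2500

Y ~ Normal(μ=65, σ=19):
Var(Y) = 361.0000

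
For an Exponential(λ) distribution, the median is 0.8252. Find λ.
λ = 0.8400

For X ~ Exponential(λ), the CDF is F(x) = 1 - e^(-λx).
The median m satisfies F(m) = 0.5:
1 - e^(-λm) = 0.5
e^(-λm) = 0.5
λm = ln(2)
m = ln(2) / λ

Given m = 0.8252:
λ = ln(2) / 0.8252 = 0.693147 / 0.8252 = 0.8400

Verification: ln(2) / 0.8400 = 0.8252 ✓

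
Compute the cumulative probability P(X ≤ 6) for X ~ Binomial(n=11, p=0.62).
0.412199

We have X ~ Binomial(n=11, p=0.62).

The CDF gives us P(X ≤ k).

Using the CDF:
P(X ≤ 6) = 0.412199

This means there's approximately a 41.2% chance that X is at most 6.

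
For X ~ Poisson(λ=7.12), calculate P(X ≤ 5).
0.285646

We have X ~ Poisson(λ=7.12).

The CDF gives us P(X ≤ k).

Using the CDF:
P(X ≤ 5) = 0.285646

This means there's approximately a 28.6% chance that X is at most 5.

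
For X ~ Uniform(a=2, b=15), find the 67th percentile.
10.7100

We have X ~ Uniform(a=2, b=15).

We want to find x such that P(X ≤ x) = 0.67.

This is the 67th percentile, which means 67% of values fall below this point.

Using the inverse CDF (quantile function):
x = F⁻¹(0.67) = 10.7100

Verification: P(X ≤ 10.7100) = 0.67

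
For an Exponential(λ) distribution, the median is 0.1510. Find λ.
λ = 4.5904

For X ~ Exponential(λ), the CDF is F(x) = 1 - e^(-λx).
The median m satisfies F(m) = 0.5:
1 - e^(-λm) = 0.5
e^(-λm) = 0.5
λm = ln(2)
m = ln(2) / λ

Given m = 0.1510:
λ = ln(2) / 0.1510 = 0.693147 / 0.1510 = 4.5904

Verification: ln(2) / 4.5904 = 0.1510 ✓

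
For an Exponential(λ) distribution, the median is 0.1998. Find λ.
λ = 3.4692

For X ~ Exponential(λ), the CDF is F(x) = 1 - e^(-λx).
The median m satisfies F(m) = 0.5:
1 - e^(-λm) = 0.5
e^(-λm) = 0.5
λm = ln(2)
m = ln(2) / λ

Given m = 0.1998:
λ = ln(2) / 0.1998 = 0.693147 / 0.1998 = 3.4692

Verification: ln(2) / 3.4692 = 0.1998 ✓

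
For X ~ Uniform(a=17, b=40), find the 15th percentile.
20.4500

We have X ~ Uniform(a=17, b=40).

We want to find x such that P(X ≤ x) = 0.15.

This is the 15th percentile, which means 15% of values fall below this point.

Using the inverse CDF (quantile function):
x = F⁻¹(0.15) = 20.4500

Verification: P(X ≤ 20.4500) = 0.15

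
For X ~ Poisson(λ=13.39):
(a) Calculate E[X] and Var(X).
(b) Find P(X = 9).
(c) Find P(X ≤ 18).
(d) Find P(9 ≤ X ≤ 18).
(a) E[X] = 13.3900, Var(X) = 13.3900
(b) P(X = 9) = 0.058352
(c) P(X ≤ 18) = 0.913508
(d) P(9 ≤ X ≤ 18) = 0.830292

We have X ~ Poisson(λ=13.39).

(a) Moments:
E[X] = 13.3900
Var(X) = 13.3900
σ = √Var(X) = 3.6592

(b) Point probability using PMF:
P(X = 9) = 0.058352

(c) Cumulative probability using CDF:
P(X ≤ 18) = F(18) = 0.913508

(d) Range probability:
P(9 ≤ X ≤ 18) = P(X ≤ 18) - P(X ≤ 8)
                   = F(18) - F(8)
                   = 0.913508 - 0.083215
                   = 0.830292

This means approximately 83.0% of outcomes fall in the interval [9, 18].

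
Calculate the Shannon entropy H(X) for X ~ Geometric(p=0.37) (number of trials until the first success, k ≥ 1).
1.7810 nats

We have X ~ Geometric(p=0.37) (number of trials until the first success, k ≥ 1).

The Shannon entropy measures the uncertainty or information content of the distribution.

For a Geometric distribution with p=0.37 (number of trials until the first success, k ≥ 1):
H(X) = 1.7810 nats

(In bits, this would be 2.5694 bits.)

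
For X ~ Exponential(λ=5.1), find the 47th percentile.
0.1245

We have X ~ Exponential(λ=5.1).

We want to find x such that P(X ≤ x) = 0.47.

This is the 47th percentile, which means 47% of values fall below this point.

Using the inverse CDF (quantile function):
x = F⁻¹(0.47) = 0.1245

Verification: P(X ≤ 0.1245) = 0.47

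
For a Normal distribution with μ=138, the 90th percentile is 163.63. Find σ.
σ = 19.9992

For X ~ Normal(μ, σ), the p-th percentile satisfies x = μ + z_p × σ,
where z_p = Φ⁻¹(p) is the standard normal quantile.

Step 1: z_{0.9} = Φ⁻¹(0.9) = 1.2816

Step 2: Solve for σ:
163.63 = 138 + 1.2816 × σ
σ = (163.63 - 138) / 1.2816
σ = 25.63 / 1.2816
σ = 19.9992

Verification: μ + z × σ = 138 + 1.2816 × 19.9992 = 163.63 ✓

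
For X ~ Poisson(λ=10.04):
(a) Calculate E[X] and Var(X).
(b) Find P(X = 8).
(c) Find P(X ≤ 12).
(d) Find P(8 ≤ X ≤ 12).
(a) E[X] = 10.0400, Var(X) = 10.0400
(b) P(X = 8) = 0.111695
(c) P(X ≤ 12) = 0.787750
(d) P(8 ≤ X ≤ 12) = 0.571111

We have X ~ Poisson(λ=10.04).

(a) Moments:
E[X] = 10.0400
Var(X) = 10.0400
σ = √Var(X) = 3.1686

(b) Point probability using PMF:
P(X = 8) = 0.111695

(c) Cumulative probability using CDF:
P(X ≤ 12) = F(12) = 0.787750

(d) Range probability:
P(8 ≤ X ≤ 12) = P(X ≤ 12) - P(X ≤ 7)
                   = F(12) - F(7)
                   = 0.787750 - 0.216639
                   = 0.571111

This means approximately 57.1% of outcomes fall in the interval [8, 12].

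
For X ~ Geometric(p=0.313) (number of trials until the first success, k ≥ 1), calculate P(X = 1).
0.313000

We have X ~ Geometric(p=0.313) (number of trials until the first success, k ≥ 1).

For a Geometric distribution, the PMF gives us the probability of each outcome.

Using the PMF formula:
P(X = 1) = 0.313000

Rounded to 4 decimal places: 0.3130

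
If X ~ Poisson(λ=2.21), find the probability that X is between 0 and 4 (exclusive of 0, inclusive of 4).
0.816717

We have X ~ Poisson(λ=2.21).

To find P(0 < X ≤ 4), we use:
P(0 < X ≤ 4) = P(X ≤ 4) - P(X ≤ 0)
                 = F(4) - F(0)
                 = 0.926418 - 0.109701
                 = 0.816717

So there's approximately a 81.7% chance that X falls in this range.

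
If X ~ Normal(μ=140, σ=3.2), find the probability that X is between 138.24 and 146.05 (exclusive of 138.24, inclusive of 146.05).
0.679503

We have X ~ Normal(μ=140, σ=3.2).

To find P(138.24 < X ≤ 146.05), we use:
P(138.24 < X ≤ 146.05) = P(X ≤ 146.05) - P(X ≤ 138.24)
                 = F(146.05) - F(138.24)
                 = 0.970663 - 0.291160
                 = 0.679503

So there's approximately a 68.0% chance that X falls in this range.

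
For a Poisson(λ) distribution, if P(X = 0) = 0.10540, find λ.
λ = 2.2500

For a Poisson(λ) distribution, the PMF at 0 is:
P(X = 0) = λ^0 e^(-λ) / 0! = e^(-λ)

Given P(X = 0) = 0.10540:
e^(-λ) = 0.10540
-λ = ln(0.10540)
λ = -ln(0.10540) = 2.2500

Verification: e^(-2.2500) = 0.10540 ✓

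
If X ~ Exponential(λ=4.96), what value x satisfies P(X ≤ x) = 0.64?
0.2060

We have X ~ Exponential(λ=4.96).

We want to find x such that P(X ≤ x) = 0.64.

This is the 64th percentile, which means 64% of values fall below this point.

Using the inverse CDF (quantile function):
x = F⁻¹(0.64) = 0.2060

Verification: P(X ≤ 0.2060) = 0.64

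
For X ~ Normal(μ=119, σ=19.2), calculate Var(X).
368.6400

We have X ~ Normal(μ=119, σ=19.2).

For a Normal distribution with μ=119, σ=19.2:
Var(X) = 368.6400

The variance measures the spread of the distribution around the mean.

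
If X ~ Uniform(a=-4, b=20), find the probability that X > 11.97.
0.334583

We have X ~ Uniform(a=-4, b=20).

P(X > 11.97) = 1 - P(X ≤ 11.97)
                = 1 - F(11.97)
                = 1 - 0.665417
                = 0.334583

So there's approximately a 33.5% chance that X exceeds 11.97.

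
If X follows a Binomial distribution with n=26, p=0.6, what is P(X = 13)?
0.091160

We have X ~ Binomial(n=26, p=0.6).

For a Binomial distribution, the PMF gives us the probability of each outcome.

Using the PMF formula:
P(X = 13) = 0.091160

Rounded to 4 decimal places: 0.0912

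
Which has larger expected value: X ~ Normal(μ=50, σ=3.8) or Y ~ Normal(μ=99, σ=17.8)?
Y has larger mean (99.0000 > 50.0000)

Compute the expected value for each distribution:

X ~ Normal(μ=50, σ=3.8):
E[X] = 50.0000

Y ~ Normal(μ=99, σ=17.8):
E[Y] = 99.0000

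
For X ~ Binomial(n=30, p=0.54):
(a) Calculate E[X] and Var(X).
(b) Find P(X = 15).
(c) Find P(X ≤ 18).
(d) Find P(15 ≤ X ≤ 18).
(a) E[X] = 16.2000, Var(X) = 7.4520
(b) P(X = 15) = 0.131200
(c) P(X ≤ 18) = 0.799625
(d) P(15 ≤ X ≤ 18) = 0.533531

We have X ~ Binomial(n=30, p=0.54).

(a) Moments:
E[X] = 16.2000
Var(X) = 7.4520
σ = √Var(X) = 2.7298

(b) Point probability using PMF:
P(X = 15) = 0.131200

(c) Cumulative probability using CDF:
P(X ≤ 18) = F(18) = 0.799625

(d) Range probability:
P(15 ≤ X ≤ 18) = P(X ≤ 18) - P(X ≤ 14)
                   = F(18) - F(14)
                   = 0.799625 - 0.266093
                   = 0.533531

This means approximately 53.4% of outcomes fall in the interval [15, 18].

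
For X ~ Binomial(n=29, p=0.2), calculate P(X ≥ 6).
0.536596

We have X ~ Binomial(n=29, p=0.2).

For discrete distributions, P(X ≥ 6) = 1 - P(X ≤ 5).

P(X ≤ 5) = 0.463404
P(X ≥ 6) = 1 - 0.463404 = 0.536596

So there's approximately a 53.7% chance that X is at least 6.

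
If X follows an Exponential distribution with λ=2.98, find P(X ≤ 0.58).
0.822432

We have X ~ Exponential(λ=2.98).

The CDF gives us P(X ≤ k).

Using the CDF:
P(X ≤ 0.58) = 0.822432

This means there's approximately a 82.2% chance that X is at most 0.58.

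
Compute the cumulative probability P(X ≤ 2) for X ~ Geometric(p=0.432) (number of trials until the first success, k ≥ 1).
0.677376

We have X ~ Geometric(p=0.432) (number of trials until the first success, k ≥ 1).

The CDF gives us P(X ≤ k).

Using the CDF:
P(X ≤ 2) = 0.677376

This means there's approximately a 67.7% chance that X is at most 2.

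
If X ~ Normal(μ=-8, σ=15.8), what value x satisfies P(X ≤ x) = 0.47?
-9.1893

We have X ~ Normal(μ=-8, σ=15.8).

We want to find x such that P(X ≤ x) = 0.47.

This is the 47th percentile, which means 47% of values fall below this point.

Using the inverse CDF (quantile function):
x = F⁻¹(0.47) = -9.1893

Verification: P(X ≤ -9.1893) = 0.47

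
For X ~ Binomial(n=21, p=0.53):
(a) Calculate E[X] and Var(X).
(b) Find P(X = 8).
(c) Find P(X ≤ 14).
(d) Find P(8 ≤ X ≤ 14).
(a) E[X] = 11.1300, Var(X) = 5.2311
(b) P(X = 8) = 0.069187
(c) P(X ≤ 14) = 0.931327
(d) P(8 ≤ X ≤ 14) = 0.875389

We have X ~ Binomial(n=21, p=0.53).

(a) Moments:
E[X] = 11.1300
Var(X) = 5.2311
σ = √Var(X) = 2.2872

(b) Point probability using PMF:
P(X = 8) = 0.069187

(c) Cumulative probability using CDF:
P(X ≤ 14) = F(14) = 0.931327

(d) Range probability:
P(8 ≤ X ≤ 14) = P(X ≤ 14) - P(X ≤ 7)
                   = F(14) - F(7)
                   = 0.931327 - 0.055938
                   = 0.875389

This means approximately 87.5% of outcomes fall in the interval [8, 14].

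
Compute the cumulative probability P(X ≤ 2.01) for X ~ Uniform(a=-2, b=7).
0.445556

We have X ~ Uniform(a=-2, b=7).

The CDF gives us P(X ≤ k).

Using the CDF:
P(X ≤ 2.01) = 0.445556

This means there's approximately a 44.6% chance that X is at most 2.01.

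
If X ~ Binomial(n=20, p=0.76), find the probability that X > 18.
0.030237

We have X ~ Binomial(n=20, p=0.76).

P(X > 18) = 1 - P(X ≤ 18)
                = 1 - F(18)
                = 1 - 0.969763
                = 0.030237

So there's approximately a 3.0% chance that X exceeds 18.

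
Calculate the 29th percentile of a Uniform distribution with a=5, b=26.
11.0900

We have X ~ Uniform(a=5, b=26).

We want to find x such that P(X ≤ x) = 0.29.

This is the 29th percentile, which means 29% of values fall below this point.

Using the inverse CDF (quantile function):
x = F⁻¹(0.29) = 11.0900

Verification: P(X ≤ 11.0900) = 0.29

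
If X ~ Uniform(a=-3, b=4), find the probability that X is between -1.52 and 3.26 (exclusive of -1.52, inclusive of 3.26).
0.682857

We have X ~ Uniform(a=-3, b=4).

To find P(-1.52 < X ≤ 3.26), we use:
P(-1.52 < X ≤ 3.26) = P(X ≤ 3.26) - P(X ≤ -1.52)
                 = F(3.26) - F(-1.52)
                 = 0.894286 - 0.211429
                 = 0.682857

So there's approximately a 68.3% chance that X falls in this range.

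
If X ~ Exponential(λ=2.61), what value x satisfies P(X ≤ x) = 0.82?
0.6570

We have X ~ Exponential(λ=2.61).

We want to find x such that P(X ≤ x) = 0.82.

This is the 82nd percentile, which means 82% of values fall below this point.

Using the inverse CDF (quantile function):
x = F⁻¹(0.82) = 0.6570

Verification: P(X ≤ 0.6570) = 0.82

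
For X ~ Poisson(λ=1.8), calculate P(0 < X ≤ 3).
0.725993

We have X ~ Poisson(λ=1.8).

To find P(0 < X ≤ 3), we use:
P(0 < X ≤ 3) = P(X ≤ 3) - P(X ≤ 0)
                 = F(3) - F(0)
                 = 0.891292 - 0.165299
                 = 0.725993

So there's approximately a 72.6% chance that X falls in this range.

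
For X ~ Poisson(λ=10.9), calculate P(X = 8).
0.091218

We have X ~ Poisson(λ=10.9).

For a Poisson distribution, the PMF gives us the probability of each outcome.

Using the PMF formula:
P(X = 8) = 0.091218

Rounded to 4 decimal places: 0.0912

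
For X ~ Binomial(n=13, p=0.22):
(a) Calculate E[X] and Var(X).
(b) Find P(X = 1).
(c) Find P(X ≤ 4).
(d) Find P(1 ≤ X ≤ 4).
(a) E[X] = 2.8600, Var(X) = 2.2308
(b) P(X = 1) = 0.145045
(c) P(X ≤ 4) = 0.862912
(d) P(1 ≤ X ≤ 4) = 0.823354

We have X ~ Binomial(n=13, p=0.22).

(a) Moments:
E[X] = 2.8600
Var(X) = 2.2308
σ = √Var(X) = 1.4936

(b) Point probability using PMF:
P(X = 1) = 0.145045

(c) Cumulative probability using CDF:
P(X ≤ 4) = F(4) = 0.862912

(d) Range probability:
P(1 ≤ X ≤ 4) = P(X ≤ 4) - P(X ≤ 0)
                   = F(4) - F(0)
                   = 0.862912 - 0.039558
                   = 0.823354

This means approximately 82.3% of outcomes fall in the interval [1, 4].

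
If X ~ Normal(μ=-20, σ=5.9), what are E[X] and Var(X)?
E[X] = -20.0000, Var(X) = 34.8100

We have X ~ Normal(μ=-20, σ=5.9).

For a Normal distribution with μ=-20, σ=5.9:

Expected value:
E[X] = -20.0000

Variance:
Var(X) = 34.8100

Standard deviation:
σ = √Var(X) = 5.9000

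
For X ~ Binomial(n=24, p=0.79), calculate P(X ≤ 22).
0.974231

We have X ~ Binomial(n=24, p=0.79).

The CDF gives us P(X ≤ k).

Using the CDF:
P(X ≤ 22) = 0.974231

This means there's approximately a 97.4% chance that X is at most 22.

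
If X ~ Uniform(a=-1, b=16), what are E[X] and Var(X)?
E[X] = 7.5000, Var(X) = 24.0833

We have X ~ Uniform(a=-1, b=16).

For a Uniform distribution with a=-1, b=16:

Expected value:
E[X] = 7.5000

Variance:
Var(X) = 24.0833

Standard deviation:
σ = √Var(X) = 4.9075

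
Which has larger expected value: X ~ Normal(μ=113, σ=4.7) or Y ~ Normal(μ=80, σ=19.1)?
X has larger mean (113.0000 > 80.0000)

Compute the expected value for each distribution:

X ~ Normal(μ=113, σ=4.7):
E[X] = 113.0000

Y ~ Normal(μ=80, σ=19.1):
E[Y] = 80.0000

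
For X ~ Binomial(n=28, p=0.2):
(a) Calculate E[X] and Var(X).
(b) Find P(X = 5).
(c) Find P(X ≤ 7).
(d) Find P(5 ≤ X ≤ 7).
(a) E[X] = 5.6000, Var(X) = 4.4800
(b) P(X = 5) = 0.185646
(c) P(X ≤ 7) = 0.818230
(d) P(5 ≤ X ≤ 7) = 0.503343

We have X ~ Binomial(n=28, p=0.2).

(a) Moments:
E[X] = 5.6000
Var(X) = 4.4800
σ = √Var(X) = 2.1166

(b) Point probability using PMF:
P(X = 5) = 0.185646

(c) Cumulative probability using CDF:
P(X ≤ 7) = F(7) = 0.818230

(d) Range probability:
P(5 ≤ X ≤ 7) = P(X ≤ 7) - P(X ≤ 4)
                   = F(7) - F(4)
                   = 0.818230 - 0.314887
                   = 0.503343

This means approximately 50.3% of outcomes fall in the interval [5, 7].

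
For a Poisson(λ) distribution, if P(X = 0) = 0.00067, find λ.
λ = 7.3082

For a Poisson(λ) distribution, the PMF at 0 is:
P(X = 0) = λ^0 e^(-λ) / 0! = e^(-λ)

Given P(X = 0) = 0.00067:
e^(-λ) = 0.00067
-λ = ln(0.00067)
λ = -ln(0.00067) = 7.3082

Verification: e^(-7.3082) = 0.00067 ✓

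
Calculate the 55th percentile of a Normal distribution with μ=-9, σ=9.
-7.8690

We have X ~ Normal(μ=-9, σ=9).

We want to find x such that P(X ≤ x) = 0.55.

This is the 55th percentile, which means 55% of values fall below this point.

Using the inverse CDF (quantile function):
x = F⁻¹(0.55) = -7.8690

Verification: P(X ≤ -7.8690) = 0.55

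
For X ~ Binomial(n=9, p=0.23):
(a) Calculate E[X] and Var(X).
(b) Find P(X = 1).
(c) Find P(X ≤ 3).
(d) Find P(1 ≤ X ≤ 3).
(a) E[X] = 2.0700, Var(X) = 1.5939
(b) P(X = 1) = 0.255797
(c) P(X ≤ 3) = 0.869591
(d) P(1 ≤ X ≤ 3) = 0.774439

We have X ~ Binomial(n=9, p=0.23).

(a) Moments:
E[X] = 2.0700
Var(X) = 1.5939
σ = √Var(X) = 1.2625

(b) Point probability using PMF:
P(X = 1) = 0.255797

(c) Cumulative probability using CDF:
P(X ≤ 3) = F(3) = 0.869591

(d) Range probability:
P(1 ≤ X ≤ 3) = P(X ≤ 3) - P(X ≤ 0)
                   = F(3) - F(0)
                   = 0.869591 - 0.095152
                   = 0.774439

This means approximately 77.4% of outcomes fall in the interval [1, 3].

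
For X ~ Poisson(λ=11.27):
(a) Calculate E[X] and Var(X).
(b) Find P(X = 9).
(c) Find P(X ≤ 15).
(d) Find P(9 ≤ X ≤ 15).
(a) E[X] = 11.2700, Var(X) = 11.2700
(b) P(X = 9) = 0.103051
(c) P(X ≤ 15) = 0.892283
(d) P(9 ≤ X ≤ 15) = 0.683393

We have X ~ Poisson(λ=11.27).

(a) Moments:
E[X] = 11.2700
Var(X) = 11.2700
σ = √Var(X) = 3.3571

(b) Point probability using PMF:
P(X = 9) = 0.103051

(c) Cumulative probability using CDF:
P(X ≤ 15) = F(15) = 0.892283

(d) Range probability:
P(9 ≤ X ≤ 15) = P(X ≤ 15) - P(X ≤ 8)
                   = F(15) - F(8)
                   = 0.892283 - 0.208890
                   = 0.683393

This means approximately 68.3% of outcomes fall in the interval [9, 15].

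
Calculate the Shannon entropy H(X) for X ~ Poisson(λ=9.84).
2.5532 nats

We have X ~ Poisson(λ=9.84).

The Shannon entropy measures the uncertainty or information content of the distribution.

For a Poisson distribution with λ=9.84:
H(X) = 2.5532 nats

(In bits, this would be 3.6835 bits.)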